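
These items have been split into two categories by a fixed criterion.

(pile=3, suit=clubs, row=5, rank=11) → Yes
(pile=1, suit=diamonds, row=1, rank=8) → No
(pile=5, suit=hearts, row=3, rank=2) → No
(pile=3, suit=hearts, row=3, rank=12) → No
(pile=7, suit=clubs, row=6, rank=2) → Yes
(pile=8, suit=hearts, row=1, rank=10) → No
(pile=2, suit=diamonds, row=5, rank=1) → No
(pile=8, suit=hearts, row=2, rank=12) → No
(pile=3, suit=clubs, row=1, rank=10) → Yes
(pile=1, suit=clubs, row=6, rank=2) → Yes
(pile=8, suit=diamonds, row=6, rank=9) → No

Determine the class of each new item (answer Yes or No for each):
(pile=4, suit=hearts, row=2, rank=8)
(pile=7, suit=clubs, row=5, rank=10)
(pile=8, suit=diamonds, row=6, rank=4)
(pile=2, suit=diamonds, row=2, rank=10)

No, Yes, No, No

Checking candidate rules against both groups, what survives is: suit is clubs.
(pile=4, suit=hearts, row=2, rank=8): suit is hearts — lacks this property, so No. (pile=7, suit=clubs, row=5, rank=10): suit is clubs — fits, so Yes. (pile=8, suit=diamonds, row=6, rank=4): suit is diamonds — lacks this property, so No. (pile=2, suit=diamonds, row=2, rank=10): suit is diamonds — lacks this property, so No.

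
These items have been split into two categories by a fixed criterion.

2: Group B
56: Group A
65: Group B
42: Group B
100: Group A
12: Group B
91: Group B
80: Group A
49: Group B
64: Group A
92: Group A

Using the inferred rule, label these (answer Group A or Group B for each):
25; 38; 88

The rule appears to be: even AND at least 49.
25 — 25 is odd, 25 < 49, hence Group B.
38 — 38 is even, 38 < 49, hence Group B.
88 — 88 is even, 88 ≥ 49, hence Group A.

Group B, Group B, Group A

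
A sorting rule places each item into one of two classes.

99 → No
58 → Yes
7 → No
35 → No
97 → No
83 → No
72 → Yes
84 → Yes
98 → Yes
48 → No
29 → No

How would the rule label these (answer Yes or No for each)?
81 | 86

The rule appears to be: even AND at least 58.

No, Yes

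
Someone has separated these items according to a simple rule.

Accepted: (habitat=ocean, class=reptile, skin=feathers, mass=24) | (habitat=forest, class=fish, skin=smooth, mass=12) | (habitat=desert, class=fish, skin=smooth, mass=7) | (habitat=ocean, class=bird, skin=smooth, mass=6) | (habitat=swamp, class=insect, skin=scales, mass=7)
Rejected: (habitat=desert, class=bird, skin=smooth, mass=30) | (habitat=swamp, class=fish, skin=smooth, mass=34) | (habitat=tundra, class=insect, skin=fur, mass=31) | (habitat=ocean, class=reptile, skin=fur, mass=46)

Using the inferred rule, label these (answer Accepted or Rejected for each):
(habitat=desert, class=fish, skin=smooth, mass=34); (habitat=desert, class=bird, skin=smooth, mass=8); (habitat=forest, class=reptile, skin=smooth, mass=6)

Rejected, Accepted, Accepted

The common property of the 'Accepted' items is: mass ≤ 24. No 'Rejected' item has it.
(habitat=desert, class=fish, skin=smooth, mass=34): mass = 34 — doesn't match, so Rejected.
(habitat=desert, class=bird, skin=smooth, mass=8): mass = 8 — matches, so Accepted.
(habitat=forest, class=reptile, skin=smooth, mass=6): mass = 6 — matches, so Accepted.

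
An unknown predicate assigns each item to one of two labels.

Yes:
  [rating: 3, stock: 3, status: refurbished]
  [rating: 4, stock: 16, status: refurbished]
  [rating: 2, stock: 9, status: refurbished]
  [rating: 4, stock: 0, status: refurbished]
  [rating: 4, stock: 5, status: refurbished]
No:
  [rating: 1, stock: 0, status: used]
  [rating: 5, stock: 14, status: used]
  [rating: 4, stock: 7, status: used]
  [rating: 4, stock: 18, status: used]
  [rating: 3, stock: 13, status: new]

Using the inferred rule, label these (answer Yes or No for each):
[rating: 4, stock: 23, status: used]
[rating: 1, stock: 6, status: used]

The common property of the 'Yes' items is: status is refurbished. No 'No' item has it.
No: [rating: 4, stock: 23, status: used], since status is used.
No: [rating: 1, stock: 6, status: used], since status is used.

No, No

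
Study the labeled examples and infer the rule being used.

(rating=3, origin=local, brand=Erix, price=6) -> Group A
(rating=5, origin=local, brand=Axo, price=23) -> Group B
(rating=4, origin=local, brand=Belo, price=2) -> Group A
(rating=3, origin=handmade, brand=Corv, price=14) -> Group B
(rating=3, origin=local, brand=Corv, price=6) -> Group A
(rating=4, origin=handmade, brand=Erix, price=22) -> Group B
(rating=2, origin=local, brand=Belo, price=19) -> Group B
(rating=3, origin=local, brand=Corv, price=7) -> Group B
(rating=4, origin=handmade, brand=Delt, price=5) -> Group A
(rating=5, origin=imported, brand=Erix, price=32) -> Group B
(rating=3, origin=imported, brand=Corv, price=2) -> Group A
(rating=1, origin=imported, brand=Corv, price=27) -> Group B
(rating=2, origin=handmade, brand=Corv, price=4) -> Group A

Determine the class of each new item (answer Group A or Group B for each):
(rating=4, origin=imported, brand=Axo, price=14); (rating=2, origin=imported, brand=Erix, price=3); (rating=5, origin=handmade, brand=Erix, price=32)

Group B, Group A, Group B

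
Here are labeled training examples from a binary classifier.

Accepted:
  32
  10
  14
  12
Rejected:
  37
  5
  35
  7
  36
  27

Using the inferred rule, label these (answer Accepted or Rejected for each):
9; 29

Rejected, Rejected

The distinguishing property — even AND at most 32 — holds for all the 'Accepted' cases and none of the 'Rejected' cases.
9 → 9 is odd, 9 ≤ 32 → Rejected.
29 → 29 is odd, 29 ≤ 32 → Rejected.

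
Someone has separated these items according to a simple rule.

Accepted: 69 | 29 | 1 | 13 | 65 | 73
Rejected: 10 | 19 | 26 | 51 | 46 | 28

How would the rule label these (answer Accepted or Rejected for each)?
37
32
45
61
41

The classifier is using: ≡ 1 (mod 4).

Accepted, Rejected, Accepted, Accepted, Accepted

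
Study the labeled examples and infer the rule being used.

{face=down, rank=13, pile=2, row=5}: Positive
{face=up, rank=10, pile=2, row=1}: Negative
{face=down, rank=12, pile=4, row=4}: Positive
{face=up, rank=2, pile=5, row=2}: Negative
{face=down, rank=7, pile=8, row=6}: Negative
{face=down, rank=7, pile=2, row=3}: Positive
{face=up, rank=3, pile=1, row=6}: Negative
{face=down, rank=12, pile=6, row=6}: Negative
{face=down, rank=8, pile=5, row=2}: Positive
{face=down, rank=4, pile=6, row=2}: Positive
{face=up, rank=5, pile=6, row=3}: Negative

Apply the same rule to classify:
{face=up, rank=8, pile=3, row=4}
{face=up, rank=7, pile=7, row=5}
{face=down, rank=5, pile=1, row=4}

Negative, Negative, Positive

All 'Positive' examples share one property — face is down AND row ≤ 5 — and every 'Negative' example lacks it.
{face=up, rank=8, pile=3, row=4}: Negative (face is up, row = 4). {face=up, rank=7, pile=7, row=5}: Negative (face is up, row = 5). {face=down, rank=5, pile=1, row=4}: Positive (face is down, row = 4).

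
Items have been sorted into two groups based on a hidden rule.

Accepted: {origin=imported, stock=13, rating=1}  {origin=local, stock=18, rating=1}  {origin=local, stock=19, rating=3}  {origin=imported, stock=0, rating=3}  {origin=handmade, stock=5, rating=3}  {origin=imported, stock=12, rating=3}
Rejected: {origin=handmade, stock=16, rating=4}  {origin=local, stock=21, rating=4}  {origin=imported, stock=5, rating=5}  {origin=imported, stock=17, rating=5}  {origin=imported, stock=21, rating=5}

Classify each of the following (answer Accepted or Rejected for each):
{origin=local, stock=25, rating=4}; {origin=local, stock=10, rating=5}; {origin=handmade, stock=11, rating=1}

Rejected, Rejected, Accepted

One predicate separates the groups cleanly: rating ≤ 3.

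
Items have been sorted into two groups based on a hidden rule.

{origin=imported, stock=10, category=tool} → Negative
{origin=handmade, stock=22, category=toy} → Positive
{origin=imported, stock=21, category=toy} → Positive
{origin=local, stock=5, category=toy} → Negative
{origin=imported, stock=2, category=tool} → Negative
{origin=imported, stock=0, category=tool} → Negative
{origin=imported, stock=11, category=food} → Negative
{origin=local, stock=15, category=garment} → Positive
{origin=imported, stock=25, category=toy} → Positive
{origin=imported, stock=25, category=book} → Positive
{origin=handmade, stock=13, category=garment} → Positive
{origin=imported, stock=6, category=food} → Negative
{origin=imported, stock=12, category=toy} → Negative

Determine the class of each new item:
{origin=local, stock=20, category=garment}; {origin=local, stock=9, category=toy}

Positive, Negative

'Positive' ⟺ stock ≥ 13.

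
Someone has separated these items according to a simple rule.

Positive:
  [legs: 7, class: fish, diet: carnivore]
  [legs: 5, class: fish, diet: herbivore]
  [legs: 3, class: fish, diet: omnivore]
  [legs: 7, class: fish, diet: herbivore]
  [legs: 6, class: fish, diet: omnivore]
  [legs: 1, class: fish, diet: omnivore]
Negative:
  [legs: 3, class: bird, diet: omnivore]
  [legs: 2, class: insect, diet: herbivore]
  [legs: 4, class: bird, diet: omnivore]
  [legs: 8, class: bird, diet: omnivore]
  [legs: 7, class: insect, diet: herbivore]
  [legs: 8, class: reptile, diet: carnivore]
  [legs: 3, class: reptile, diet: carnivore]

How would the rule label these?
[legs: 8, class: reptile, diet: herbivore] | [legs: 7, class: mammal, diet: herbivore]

Checking candidate rules against both groups, what survives is: class is fish.
[legs: 8, class: reptile, diet: herbivore]: class is reptile — does not satisfy this, so Negative.
[legs: 7, class: mammal, diet: herbivore]: class is mammal — does not satisfy this, so Negative.

Negative, Negative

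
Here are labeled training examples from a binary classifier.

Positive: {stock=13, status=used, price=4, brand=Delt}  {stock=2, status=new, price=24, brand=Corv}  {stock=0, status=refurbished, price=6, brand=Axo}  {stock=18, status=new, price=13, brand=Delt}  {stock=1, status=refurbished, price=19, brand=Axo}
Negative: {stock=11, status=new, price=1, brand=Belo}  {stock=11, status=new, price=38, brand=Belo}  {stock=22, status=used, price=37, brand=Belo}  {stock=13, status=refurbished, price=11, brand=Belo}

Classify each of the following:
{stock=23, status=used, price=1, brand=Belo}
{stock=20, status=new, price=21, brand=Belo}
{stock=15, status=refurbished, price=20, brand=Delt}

The rule appears to be: brand is not Belo.

Negative, Negative, Positive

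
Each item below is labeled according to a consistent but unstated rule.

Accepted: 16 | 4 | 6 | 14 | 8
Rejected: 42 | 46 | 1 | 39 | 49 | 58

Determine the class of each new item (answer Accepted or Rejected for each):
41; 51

The common property of the 'Accepted' items is: even AND at most 16. No 'Rejected' item has it.
41 — 41 is odd, 41 > 16, hence Rejected.
51 — 51 is odd, 51 > 16, hence Rejected.

Rejected, Rejected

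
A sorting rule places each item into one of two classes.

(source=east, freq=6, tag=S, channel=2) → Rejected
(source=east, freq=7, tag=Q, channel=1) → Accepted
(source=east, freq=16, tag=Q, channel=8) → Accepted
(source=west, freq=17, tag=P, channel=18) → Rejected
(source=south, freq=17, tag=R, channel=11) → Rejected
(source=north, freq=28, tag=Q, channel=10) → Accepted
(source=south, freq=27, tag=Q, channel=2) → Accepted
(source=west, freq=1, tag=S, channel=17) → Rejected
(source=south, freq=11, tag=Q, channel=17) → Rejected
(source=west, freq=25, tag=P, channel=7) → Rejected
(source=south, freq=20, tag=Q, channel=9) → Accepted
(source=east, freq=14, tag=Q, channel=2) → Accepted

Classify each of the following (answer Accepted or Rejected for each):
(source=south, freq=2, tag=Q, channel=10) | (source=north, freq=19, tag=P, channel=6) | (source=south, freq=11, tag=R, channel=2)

Every 'Accepted' example satisfies: tag is Q AND channel ≤ 10. None of the 'Rejected' examples do.
(source=south, freq=2, tag=Q, channel=10) → tag is Q, channel = 10 → Accepted. (source=north, freq=19, tag=P, channel=6) → tag is P, channel = 6 → Rejected. (source=south, freq=11, tag=R, channel=2) → tag is R, channel = 2 → Rejected.

Accepted, Rejected, Rejected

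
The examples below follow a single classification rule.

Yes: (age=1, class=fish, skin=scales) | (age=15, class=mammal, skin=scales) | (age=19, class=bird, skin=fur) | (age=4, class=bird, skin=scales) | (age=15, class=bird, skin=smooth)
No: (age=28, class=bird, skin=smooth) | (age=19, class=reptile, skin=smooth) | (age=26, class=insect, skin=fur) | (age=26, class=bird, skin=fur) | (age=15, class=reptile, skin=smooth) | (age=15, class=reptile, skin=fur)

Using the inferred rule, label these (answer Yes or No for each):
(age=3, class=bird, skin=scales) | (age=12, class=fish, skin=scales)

Rule: class is not reptile AND age ≤ 19. This holds for each 'Yes' example and fails for each 'No' one.

Yes, Yes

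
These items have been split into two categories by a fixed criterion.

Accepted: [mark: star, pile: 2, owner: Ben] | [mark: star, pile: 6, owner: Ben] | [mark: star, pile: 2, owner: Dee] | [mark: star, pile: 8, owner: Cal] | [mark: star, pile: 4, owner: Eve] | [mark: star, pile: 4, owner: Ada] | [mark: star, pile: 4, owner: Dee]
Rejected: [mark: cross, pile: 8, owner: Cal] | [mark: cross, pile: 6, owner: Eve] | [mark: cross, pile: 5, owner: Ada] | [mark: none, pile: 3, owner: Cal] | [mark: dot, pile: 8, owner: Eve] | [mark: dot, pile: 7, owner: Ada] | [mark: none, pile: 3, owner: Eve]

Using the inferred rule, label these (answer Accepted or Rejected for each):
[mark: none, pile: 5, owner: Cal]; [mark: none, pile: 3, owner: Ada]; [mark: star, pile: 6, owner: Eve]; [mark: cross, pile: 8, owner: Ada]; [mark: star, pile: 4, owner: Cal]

Rejected, Rejected, Accepted, Rejected, Accepted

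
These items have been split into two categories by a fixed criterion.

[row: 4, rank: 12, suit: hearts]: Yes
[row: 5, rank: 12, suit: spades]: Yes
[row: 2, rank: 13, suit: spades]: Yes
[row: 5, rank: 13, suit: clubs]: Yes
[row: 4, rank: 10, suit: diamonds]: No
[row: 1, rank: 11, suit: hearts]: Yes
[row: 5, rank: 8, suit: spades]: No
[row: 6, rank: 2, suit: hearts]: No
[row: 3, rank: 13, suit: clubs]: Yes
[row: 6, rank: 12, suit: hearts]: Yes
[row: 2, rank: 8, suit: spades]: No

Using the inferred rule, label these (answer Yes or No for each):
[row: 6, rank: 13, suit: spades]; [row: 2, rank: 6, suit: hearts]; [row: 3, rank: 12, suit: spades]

Yes, No, Yes

The common property of the 'Yes' items is: rank ≥ 11. No 'No' item has it.
[row: 6, rank: 13, suit: spades]: rank = 13, fits → Yes.
[row: 2, rank: 6, suit: hearts]: rank = 6, doesn't qualify → No.
[row: 3, rank: 12, suit: spades]: rank = 12, fits → Yes.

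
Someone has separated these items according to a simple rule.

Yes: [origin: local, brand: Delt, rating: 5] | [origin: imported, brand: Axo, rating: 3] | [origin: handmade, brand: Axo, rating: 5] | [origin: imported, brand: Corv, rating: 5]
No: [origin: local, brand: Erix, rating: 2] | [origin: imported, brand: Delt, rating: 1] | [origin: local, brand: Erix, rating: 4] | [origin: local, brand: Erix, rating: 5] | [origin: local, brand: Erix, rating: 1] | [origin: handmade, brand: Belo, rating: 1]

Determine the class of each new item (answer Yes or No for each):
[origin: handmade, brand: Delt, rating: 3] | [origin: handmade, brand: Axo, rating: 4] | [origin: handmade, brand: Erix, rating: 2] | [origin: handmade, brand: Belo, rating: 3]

Yes, Yes, No, Yes

The simplest hypothesis consistent with all the labels is: brand is not Erix AND rating ≥ 2.
Yes: [origin: handmade, brand: Delt, rating: 3], since brand is Delt, rating = 3.
Yes: [origin: handmade, brand: Axo, rating: 4], since brand is Axo, rating = 4.
No: [origin: handmade, brand: Erix, rating: 2], since brand is Erix, rating = 2.
Yes: [origin: handmade, brand: Belo, rating: 3], since brand is Belo, rating = 3.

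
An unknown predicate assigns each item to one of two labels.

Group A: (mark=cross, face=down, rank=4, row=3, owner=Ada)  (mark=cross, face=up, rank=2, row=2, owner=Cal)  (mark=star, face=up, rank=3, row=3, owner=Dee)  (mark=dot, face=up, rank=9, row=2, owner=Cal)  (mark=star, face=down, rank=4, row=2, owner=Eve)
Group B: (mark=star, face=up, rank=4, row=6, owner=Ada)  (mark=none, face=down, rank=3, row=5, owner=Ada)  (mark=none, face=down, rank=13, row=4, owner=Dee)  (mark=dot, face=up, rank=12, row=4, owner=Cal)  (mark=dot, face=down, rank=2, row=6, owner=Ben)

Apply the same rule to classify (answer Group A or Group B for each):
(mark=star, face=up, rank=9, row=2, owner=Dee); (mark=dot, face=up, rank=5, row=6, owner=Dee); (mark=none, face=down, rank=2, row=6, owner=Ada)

Rule: row ≤ 3. This holds for each 'Group A' example and fails for each 'Group B' one.

Group A, Group B, Group B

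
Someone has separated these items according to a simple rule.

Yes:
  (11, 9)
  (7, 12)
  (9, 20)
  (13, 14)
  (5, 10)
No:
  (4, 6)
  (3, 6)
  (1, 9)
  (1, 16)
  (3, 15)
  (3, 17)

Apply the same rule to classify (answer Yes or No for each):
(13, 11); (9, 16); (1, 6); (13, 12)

Yes, Yes, No, Yes

The classifier is using: first ≥ 5.
(13, 11): Yes (first 13).
(9, 16): Yes (first 9).
(1, 6): No (first 1).
(13, 12): Yes (first 13).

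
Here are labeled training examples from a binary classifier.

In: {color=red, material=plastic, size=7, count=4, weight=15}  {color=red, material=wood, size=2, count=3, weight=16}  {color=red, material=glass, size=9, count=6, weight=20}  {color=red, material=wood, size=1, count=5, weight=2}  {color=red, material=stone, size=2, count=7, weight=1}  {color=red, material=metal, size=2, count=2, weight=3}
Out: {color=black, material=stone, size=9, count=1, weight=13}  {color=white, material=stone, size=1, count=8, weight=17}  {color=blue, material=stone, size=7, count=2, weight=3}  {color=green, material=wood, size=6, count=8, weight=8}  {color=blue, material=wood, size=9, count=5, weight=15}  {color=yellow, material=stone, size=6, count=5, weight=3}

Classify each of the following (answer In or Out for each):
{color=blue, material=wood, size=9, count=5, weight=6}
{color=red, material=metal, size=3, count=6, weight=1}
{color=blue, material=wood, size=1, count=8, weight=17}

All 'In' examples share one property — color is red — and every 'Out' example lacks it.
{color=blue, material=wood, size=9, count=5, weight=6}: Out (color is blue).
{color=red, material=metal, size=3, count=6, weight=1}: In (color is red).
{color=blue, material=wood, size=1, count=8, weight=17}: Out (color is blue).

Out, In, Out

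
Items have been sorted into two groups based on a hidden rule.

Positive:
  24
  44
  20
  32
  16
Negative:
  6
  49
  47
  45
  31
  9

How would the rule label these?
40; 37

A rule that fits every label: multiple of 4 — true of each 'Positive' example, false of each 'Negative' one.

Positive, Negative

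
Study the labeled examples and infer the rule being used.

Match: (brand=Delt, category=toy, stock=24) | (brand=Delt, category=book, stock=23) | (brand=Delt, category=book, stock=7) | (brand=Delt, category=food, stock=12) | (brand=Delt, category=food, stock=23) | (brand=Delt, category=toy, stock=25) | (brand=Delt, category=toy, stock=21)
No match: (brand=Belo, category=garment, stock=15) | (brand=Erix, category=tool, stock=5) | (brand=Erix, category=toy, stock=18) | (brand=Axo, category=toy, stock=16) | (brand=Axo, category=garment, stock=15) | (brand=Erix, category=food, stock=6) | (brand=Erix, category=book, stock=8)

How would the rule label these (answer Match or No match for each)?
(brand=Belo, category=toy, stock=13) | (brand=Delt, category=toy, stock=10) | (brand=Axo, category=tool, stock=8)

Checking candidate rules against both groups, what survives is: brand is Delt.
(brand=Belo, category=toy, stock=13): brand is Belo — does not pass, so No match.
(brand=Delt, category=toy, stock=10): brand is Delt — checks out, so Match.
(brand=Axo, category=tool, stock=8): brand is Axo — does not pass, so No match.

No match, Match, No match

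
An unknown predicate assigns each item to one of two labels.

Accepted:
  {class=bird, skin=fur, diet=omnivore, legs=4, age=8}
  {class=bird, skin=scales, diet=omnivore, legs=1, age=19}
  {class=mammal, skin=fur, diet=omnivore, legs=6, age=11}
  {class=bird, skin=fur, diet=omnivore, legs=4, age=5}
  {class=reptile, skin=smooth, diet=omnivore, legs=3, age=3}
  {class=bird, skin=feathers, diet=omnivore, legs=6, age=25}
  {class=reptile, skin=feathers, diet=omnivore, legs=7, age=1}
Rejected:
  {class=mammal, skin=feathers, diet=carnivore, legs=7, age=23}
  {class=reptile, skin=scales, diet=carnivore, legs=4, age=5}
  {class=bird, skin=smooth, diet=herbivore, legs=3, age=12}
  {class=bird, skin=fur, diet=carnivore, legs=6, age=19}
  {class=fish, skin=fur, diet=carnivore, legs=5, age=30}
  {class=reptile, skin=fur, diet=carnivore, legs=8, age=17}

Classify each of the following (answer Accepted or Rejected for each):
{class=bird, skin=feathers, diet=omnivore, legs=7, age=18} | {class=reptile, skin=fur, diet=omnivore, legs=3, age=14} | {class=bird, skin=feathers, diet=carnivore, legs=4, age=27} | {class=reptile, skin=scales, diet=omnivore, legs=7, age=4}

The classifier is using: diet is omnivore.
{class=bird, skin=feathers, diet=omnivore, legs=7, age=18}: Accepted (diet is omnivore). {class=reptile, skin=fur, diet=omnivore, legs=3, age=14}: Accepted (diet is omnivore). {class=bird, skin=feathers, diet=carnivore, legs=4, age=27}: Rejected (diet is carnivore). {class=reptile, skin=scales, diet=omnivore, legs=7, age=4}: Accepted (diet is omnivore).

Accepted, Accepted, Rejected, Accepted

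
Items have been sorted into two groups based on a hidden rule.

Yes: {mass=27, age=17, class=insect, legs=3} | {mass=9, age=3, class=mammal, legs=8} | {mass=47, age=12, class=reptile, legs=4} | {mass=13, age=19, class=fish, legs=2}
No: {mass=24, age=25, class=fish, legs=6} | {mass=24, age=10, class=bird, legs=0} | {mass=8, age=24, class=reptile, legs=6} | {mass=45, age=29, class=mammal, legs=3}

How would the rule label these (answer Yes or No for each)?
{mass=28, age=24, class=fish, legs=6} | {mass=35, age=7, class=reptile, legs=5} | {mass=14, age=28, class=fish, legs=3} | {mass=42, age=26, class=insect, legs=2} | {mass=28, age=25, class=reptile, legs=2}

No, Yes, No, No, No

Every 'Yes' example satisfies: legs ≥ 2 AND age ≤ 19. None of the 'No' examples do.
{mass=28, age=24, class=fish, legs=6}: legs = 6, age = 24 — lacks this property, so No.
{mass=35, age=7, class=reptile, legs=5}: legs = 5, age = 7 — has this property, so Yes.
{mass=14, age=28, class=fish, legs=3}: legs = 3, age = 28 — lacks this property, so No.
{mass=42, age=26, class=insect, legs=2}: legs = 2, age = 26 — lacks this property, so No.
{mass=28, age=25, class=reptile, legs=2}: legs = 2, age = 25 — lacks this property, so No.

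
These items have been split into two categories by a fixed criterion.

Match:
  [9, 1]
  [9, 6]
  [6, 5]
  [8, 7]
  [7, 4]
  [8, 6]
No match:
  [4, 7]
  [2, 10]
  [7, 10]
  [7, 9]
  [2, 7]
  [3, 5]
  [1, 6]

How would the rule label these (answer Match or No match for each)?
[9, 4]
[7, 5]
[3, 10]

The pattern is that an item is 'Match' exactly when: first > second.
[9, 4]: 9 > 4, qualifies → Match. [7, 5]: 7 > 5, qualifies → Match. [3, 10]: 3 < 10, does not satisfy this → No match.

Match, Match, No match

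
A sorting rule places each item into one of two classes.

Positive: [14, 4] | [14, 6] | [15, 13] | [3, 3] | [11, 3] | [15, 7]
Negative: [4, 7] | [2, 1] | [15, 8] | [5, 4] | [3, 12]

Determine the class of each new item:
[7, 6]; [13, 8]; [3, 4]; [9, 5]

Negative, Negative, Negative, Positive

The simplest hypothesis consistent with all the labels is: sum is even.
[7, 6]: Negative (7+6 = 13). [13, 8]: Negative (13+8 = 21). [3, 4]: Negative (3+4 = 7). [9, 5]: Positive (9+5 = 14).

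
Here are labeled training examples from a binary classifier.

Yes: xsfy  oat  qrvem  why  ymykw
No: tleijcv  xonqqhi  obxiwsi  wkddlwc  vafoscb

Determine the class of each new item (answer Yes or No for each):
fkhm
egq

Yes, Yes

A rule that fits every label: length ≤ 5 — true of each 'Yes' example, false of each 'No' one.
fkhm — length 4, hence Yes. egq — length 3, hence Yes.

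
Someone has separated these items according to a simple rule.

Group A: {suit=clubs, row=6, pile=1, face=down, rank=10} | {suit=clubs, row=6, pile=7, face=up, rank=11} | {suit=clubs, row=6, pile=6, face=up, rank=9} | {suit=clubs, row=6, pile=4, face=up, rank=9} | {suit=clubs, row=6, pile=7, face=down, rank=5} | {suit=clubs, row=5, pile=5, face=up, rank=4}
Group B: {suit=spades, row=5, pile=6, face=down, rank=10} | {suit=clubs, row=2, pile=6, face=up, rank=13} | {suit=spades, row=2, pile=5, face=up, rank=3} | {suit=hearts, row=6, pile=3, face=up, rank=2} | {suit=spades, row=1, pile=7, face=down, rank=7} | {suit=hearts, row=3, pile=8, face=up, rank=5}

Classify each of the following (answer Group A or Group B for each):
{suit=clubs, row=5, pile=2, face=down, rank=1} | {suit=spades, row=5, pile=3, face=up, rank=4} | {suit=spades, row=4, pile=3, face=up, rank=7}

Group A, Group B, Group B

'Group A' ⟺ suit is clubs AND row ≥ 3.
{suit=clubs, row=5, pile=2, face=down, rank=1} → suit is clubs, row = 5 → Group A. {suit=spades, row=5, pile=3, face=up, rank=4} → suit is spades, row = 5 → Group B. {suit=spades, row=4, pile=3, face=up, rank=7} → suit is spades, row = 4 → Group B.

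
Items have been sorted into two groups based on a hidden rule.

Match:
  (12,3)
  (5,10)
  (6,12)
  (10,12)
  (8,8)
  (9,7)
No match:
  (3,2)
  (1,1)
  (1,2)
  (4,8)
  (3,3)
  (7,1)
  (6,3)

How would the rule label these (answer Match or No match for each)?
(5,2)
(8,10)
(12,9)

No match, Match, Match

The rule appears to be: sum ≥ 15.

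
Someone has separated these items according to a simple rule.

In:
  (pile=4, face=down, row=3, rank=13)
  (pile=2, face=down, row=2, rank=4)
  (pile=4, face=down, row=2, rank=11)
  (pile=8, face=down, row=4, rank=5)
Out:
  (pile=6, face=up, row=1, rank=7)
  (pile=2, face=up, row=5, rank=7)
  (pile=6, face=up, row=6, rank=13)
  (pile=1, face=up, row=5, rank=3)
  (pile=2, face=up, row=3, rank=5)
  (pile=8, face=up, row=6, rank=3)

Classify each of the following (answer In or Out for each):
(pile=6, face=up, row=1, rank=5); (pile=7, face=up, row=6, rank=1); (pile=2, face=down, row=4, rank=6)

Out, Out, In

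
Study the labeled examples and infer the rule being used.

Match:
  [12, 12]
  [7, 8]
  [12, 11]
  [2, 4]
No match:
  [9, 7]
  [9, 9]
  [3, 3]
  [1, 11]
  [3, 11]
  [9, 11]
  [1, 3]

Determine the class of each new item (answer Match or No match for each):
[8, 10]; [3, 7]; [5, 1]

A rule that fits every label: product is even — true of each 'Match' example, false of each 'No match' one.

Match, No match, No match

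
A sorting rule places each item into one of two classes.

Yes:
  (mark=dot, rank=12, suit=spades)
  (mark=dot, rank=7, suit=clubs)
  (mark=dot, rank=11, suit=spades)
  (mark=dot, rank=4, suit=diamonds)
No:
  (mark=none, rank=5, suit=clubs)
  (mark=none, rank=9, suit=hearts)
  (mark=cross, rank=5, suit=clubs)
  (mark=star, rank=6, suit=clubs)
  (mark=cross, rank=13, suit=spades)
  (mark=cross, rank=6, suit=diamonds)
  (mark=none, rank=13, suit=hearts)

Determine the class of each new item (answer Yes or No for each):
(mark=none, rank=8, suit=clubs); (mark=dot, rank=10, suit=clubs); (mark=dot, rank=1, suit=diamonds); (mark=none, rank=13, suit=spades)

Checking candidate rules against both groups, what survives is: mark is dot.
(mark=none, rank=8, suit=clubs): mark is none — fails the rule, so No.
(mark=dot, rank=10, suit=clubs): mark is dot — has this property, so Yes.
(mark=dot, rank=1, suit=diamonds): mark is dot — has this property, so Yes.
(mark=none, rank=13, suit=spades): mark is none — fails the rule, so No.

No, Yes, Yes, No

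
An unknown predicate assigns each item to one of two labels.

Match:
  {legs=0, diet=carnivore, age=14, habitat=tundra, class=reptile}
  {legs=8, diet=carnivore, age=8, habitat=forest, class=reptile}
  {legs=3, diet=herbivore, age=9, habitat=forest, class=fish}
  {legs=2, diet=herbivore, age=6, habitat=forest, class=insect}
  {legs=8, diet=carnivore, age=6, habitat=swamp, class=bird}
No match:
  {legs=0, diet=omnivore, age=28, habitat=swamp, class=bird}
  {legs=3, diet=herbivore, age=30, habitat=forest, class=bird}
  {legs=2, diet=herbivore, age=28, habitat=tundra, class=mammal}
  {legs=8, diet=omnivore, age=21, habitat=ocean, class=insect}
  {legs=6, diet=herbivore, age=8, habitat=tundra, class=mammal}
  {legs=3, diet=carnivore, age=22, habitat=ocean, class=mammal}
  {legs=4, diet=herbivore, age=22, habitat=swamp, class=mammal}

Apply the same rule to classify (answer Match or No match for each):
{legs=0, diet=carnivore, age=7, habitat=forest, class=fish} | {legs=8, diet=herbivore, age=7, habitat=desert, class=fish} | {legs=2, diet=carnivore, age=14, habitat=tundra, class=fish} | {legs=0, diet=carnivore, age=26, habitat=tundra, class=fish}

Match, Match, Match, No match

The common property of the 'Match' items is: age ≤ 14 AND legs ≠ 6. No 'No match' item has it.
{legs=0, diet=carnivore, age=7, habitat=forest, class=fish}: age = 7, legs = 0 — meets the rule, so Match.
{legs=8, diet=herbivore, age=7, habitat=desert, class=fish}: age = 7, legs = 8 — meets the rule, so Match.
{legs=2, diet=carnivore, age=14, habitat=tundra, class=fish}: age = 14, legs = 2 — meets the rule, so Match.
{legs=0, diet=carnivore, age=26, habitat=tundra, class=fish}: age = 26, legs = 0 — fails the rule, so No match.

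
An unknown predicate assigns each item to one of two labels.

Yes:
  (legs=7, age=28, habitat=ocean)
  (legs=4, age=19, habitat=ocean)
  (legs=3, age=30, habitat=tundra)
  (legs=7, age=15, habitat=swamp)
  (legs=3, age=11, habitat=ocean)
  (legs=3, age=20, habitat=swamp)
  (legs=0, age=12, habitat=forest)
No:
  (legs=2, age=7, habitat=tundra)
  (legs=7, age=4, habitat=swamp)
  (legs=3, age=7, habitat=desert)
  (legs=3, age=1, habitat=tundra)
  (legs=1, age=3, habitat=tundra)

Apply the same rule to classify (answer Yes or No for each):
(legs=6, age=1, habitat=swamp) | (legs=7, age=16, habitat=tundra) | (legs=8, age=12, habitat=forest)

The pattern is that an item is 'Yes' exactly when: age ≥ 11.
(legs=6, age=1, habitat=swamp) — age = 1, hence No. (legs=7, age=16, habitat=tundra) — age = 16, hence Yes. (legs=8, age=12, habitat=forest) — age = 12, hence Yes.

No, Yes, Yes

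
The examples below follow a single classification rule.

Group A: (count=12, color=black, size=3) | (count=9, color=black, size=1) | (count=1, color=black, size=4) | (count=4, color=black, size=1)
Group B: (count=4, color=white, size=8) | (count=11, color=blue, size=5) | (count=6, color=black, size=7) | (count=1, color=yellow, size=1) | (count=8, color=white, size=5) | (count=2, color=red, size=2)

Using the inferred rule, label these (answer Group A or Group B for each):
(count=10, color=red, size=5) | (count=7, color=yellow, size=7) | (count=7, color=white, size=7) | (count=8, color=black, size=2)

Group B, Group B, Group B, Group A

The simplest hypothesis consistent with all the labels is: color is black AND size ≤ 4.
(count=10, color=red, size=5): color is red, size = 5, does not satisfy this → Group B. (count=7, color=yellow, size=7): color is yellow, size = 7, does not satisfy this → Group B. (count=7, color=white, size=7): color is white, size = 7, does not satisfy this → Group B. (count=8, color=black, size=2): color is black, size = 2, qualifies → Group A.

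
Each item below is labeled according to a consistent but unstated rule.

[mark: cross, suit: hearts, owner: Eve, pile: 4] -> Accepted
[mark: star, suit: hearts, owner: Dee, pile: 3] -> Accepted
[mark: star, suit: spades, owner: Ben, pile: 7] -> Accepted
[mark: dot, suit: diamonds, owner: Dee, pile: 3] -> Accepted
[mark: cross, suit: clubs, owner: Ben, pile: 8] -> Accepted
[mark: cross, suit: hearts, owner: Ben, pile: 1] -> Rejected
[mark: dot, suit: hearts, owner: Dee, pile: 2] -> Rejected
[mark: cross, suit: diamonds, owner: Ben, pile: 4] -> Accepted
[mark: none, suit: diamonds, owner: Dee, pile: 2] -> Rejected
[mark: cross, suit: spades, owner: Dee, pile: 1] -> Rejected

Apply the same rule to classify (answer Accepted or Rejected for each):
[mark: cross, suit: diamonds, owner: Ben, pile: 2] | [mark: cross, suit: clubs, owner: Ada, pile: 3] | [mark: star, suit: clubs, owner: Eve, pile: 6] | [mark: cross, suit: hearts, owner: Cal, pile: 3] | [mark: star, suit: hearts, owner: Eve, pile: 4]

The classifier is using: pile ≥ 3.
[mark: cross, suit: diamonds, owner: Ben, pile: 2]: pile = 2, doesn't qualify → Rejected. [mark: cross, suit: clubs, owner: Ada, pile: 3]: pile = 3, fits → Accepted. [mark: star, suit: clubs, owner: Eve, pile: 6]: pile = 6, fits → Accepted. [mark: cross, suit: hearts, owner: Cal, pile: 3]: pile = 3, fits → Accepted. [mark: star, suit: hearts, owner: Eve, pile: 4]: pile = 4, fits → Accepted.

Rejected, Accepted, Accepted, Accepted, Accepted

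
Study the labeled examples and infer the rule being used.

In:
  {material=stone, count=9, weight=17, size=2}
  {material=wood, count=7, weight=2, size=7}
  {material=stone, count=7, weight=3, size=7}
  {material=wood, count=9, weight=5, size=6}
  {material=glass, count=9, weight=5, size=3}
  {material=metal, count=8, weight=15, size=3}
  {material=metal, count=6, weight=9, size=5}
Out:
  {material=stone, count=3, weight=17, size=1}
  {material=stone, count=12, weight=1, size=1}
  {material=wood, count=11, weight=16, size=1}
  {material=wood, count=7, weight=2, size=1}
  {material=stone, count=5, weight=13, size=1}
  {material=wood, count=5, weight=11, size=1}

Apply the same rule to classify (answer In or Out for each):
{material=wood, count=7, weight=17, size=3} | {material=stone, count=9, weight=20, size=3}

The rule appears to be: size ≥ 2.
{material=wood, count=7, weight=17, size=3} → size = 3 → In. {material=stone, count=9, weight=20, size=3} → size = 3 → In.

In, In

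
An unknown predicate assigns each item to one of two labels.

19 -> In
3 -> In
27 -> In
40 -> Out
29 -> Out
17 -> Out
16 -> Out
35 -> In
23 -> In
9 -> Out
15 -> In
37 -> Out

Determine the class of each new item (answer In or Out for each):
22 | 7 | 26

Checking candidate rules against both groups, what survives is: ≡ 3 (mod 4).
22: Out (22 mod 4 = 2).
7: In (7 mod 4 = 3).
26: Out (26 mod 4 = 2).

Out, In, Out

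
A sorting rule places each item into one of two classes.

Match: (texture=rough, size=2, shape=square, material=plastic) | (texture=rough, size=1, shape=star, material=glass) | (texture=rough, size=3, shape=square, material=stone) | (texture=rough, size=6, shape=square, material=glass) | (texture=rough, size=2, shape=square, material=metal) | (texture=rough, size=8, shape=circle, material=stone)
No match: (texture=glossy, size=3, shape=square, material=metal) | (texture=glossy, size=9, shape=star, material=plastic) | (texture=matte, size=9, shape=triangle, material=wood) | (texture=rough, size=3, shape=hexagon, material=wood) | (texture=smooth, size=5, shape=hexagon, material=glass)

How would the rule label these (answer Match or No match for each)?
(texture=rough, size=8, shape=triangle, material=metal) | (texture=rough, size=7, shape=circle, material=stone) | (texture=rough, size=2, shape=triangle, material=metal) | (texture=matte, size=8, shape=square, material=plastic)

Match, Match, Match, No match

One predicate separates the groups cleanly: material is not wood AND texture is rough.
(texture=rough, size=8, shape=triangle, material=metal) — material is metal, texture is rough, hence Match. (texture=rough, size=7, shape=circle, material=stone) — material is stone, texture is rough, hence Match. (texture=rough, size=2, shape=triangle, material=metal) — material is metal, texture is rough, hence Match. (texture=matte, size=8, shape=square, material=plastic) — material is plastic, texture is matte, hence No match.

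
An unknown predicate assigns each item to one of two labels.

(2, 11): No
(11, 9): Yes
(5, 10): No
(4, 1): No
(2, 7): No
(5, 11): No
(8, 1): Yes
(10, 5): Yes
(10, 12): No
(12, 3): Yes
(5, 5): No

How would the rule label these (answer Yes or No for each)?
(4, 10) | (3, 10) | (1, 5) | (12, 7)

A rule that fits every label: first > second AND sum ≥ 9 — true of each 'Yes' example, false of each 'No' one.

No, No, No, Yes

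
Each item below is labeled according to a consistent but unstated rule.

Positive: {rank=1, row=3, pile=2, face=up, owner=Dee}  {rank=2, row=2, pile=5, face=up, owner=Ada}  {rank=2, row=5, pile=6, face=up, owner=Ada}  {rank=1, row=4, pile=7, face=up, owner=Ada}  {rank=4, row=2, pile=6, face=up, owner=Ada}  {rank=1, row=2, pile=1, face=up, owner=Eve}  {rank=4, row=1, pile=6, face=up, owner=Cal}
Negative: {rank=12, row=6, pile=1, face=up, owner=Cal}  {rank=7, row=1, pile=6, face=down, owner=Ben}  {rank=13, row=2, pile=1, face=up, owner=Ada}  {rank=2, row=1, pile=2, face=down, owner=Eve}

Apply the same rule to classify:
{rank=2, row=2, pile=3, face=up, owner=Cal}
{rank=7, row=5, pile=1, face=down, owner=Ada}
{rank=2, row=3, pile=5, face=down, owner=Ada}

Positive, Negative, Negative

Rule: face is up AND rank ≤ 4. This holds for each 'Positive' example and fails for each 'Negative' one.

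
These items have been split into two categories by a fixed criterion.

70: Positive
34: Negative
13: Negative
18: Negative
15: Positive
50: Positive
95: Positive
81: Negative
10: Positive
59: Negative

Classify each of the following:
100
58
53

Rule: multiple of 5. This holds for each 'Positive' example and fails for each 'Negative' one.

Positive, Negative, Negative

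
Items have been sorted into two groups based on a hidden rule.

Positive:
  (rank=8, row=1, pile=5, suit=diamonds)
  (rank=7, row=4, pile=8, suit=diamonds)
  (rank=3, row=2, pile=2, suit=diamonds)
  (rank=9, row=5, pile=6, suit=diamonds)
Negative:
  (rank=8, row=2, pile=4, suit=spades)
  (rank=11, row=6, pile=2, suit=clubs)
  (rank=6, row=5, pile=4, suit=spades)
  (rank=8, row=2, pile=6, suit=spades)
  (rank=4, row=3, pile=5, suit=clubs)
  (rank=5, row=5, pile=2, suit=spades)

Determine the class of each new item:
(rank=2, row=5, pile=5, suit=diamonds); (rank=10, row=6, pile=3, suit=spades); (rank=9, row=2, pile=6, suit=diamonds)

Positive, Negative, Positive

Looking at the examples, the only property every 'Positive' case has and every 'Negative' case lacks is: suit is diamonds.
(rank=2, row=5, pile=5, suit=diamonds): suit is diamonds, qualifies → Positive.
(rank=10, row=6, pile=3, suit=spades): suit is spades, doesn't qualify → Negative.
(rank=9, row=2, pile=6, suit=diamonds): suit is diamonds, qualifies → Positive.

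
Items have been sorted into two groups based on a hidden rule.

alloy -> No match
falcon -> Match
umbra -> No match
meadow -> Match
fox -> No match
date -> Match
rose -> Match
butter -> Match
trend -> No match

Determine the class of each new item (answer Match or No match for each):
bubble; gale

Looking at the examples, the only property every 'Match' case has and every 'No match' case lacks is: even length.
bubble — length 6, hence Match. gale — length 4, hence Match.

Match, Match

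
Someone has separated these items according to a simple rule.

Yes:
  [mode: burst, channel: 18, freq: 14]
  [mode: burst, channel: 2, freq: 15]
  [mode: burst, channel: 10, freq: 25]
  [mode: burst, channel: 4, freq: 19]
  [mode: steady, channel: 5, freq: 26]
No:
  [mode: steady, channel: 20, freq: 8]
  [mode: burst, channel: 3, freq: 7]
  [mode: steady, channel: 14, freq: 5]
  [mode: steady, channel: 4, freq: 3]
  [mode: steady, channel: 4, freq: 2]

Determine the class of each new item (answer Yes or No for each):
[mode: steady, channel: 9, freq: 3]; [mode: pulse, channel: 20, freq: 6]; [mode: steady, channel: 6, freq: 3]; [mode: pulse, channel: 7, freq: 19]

The common property of the 'Yes' items is: freq ≥ 14. No 'No' item has it.
No: [mode: steady, channel: 9, freq: 3], since freq = 3.
No: [mode: pulse, channel: 20, freq: 6], since freq = 6.
No: [mode: steady, channel: 6, freq: 3], since freq = 3.
Yes: [mode: pulse, channel: 7, freq: 19], since freq = 19.

No, No, No, Yes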